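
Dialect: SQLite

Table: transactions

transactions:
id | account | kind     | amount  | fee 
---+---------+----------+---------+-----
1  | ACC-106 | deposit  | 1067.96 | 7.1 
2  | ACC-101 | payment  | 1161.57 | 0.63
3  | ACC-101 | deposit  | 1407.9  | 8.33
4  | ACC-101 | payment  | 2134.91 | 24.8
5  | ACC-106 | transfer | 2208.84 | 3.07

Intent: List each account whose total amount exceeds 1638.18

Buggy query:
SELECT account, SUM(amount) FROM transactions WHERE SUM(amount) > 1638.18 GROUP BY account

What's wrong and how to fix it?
Bug: SUM(amount) is an aggregate, but WHERE filters rows before aggregation

Fix: Move the aggregate condition to a HAVING clause

Corrected query:
SELECT account, SUM(amount) FROM transactions GROUP BY account HAVING SUM(amount) > 1638.18

Result:
account | SUM(amount)
--------+------------
ACC-101 | 4704.38    
ACC-106 | 3276.8     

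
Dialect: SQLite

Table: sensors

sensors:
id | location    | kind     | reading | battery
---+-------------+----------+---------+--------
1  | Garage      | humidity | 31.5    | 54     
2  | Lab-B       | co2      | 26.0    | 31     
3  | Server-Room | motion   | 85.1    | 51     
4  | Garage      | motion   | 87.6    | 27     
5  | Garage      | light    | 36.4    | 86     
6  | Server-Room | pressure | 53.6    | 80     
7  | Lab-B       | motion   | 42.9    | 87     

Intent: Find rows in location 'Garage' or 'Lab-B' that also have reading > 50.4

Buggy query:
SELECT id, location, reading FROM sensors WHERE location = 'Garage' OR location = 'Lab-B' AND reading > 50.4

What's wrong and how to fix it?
Bug: Without parentheses, AND is evaluated before OR, so the reading filter only applies to the 'Lab-B' branch

Fix: Add parentheses around the OR so the AND applies to both alternatives

Corrected query:
SELECT id, location, reading FROM sensors WHERE (location = 'Garage' OR location = 'Lab-B') AND reading > 50.4

Result:
id | location | reading
---+----------+--------
4  | Garage   | 87.6   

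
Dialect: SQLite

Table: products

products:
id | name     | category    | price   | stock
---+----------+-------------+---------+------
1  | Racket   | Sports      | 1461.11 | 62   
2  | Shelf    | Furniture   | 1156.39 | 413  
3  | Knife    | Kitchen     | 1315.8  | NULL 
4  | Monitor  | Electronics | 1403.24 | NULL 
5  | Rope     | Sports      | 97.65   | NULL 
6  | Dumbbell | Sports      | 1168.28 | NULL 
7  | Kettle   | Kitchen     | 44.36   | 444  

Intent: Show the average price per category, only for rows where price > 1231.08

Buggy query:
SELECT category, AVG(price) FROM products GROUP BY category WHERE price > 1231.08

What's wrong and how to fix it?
Bug: Row-level WHERE must come before GROUP BY in the clause order

Fix: Move the WHERE clause before GROUP BY

Corrected query:
SELECT category, AVG(price) FROM products WHERE price > 1231.08 GROUP BY category

Result:
category    | AVG(price)
------------+-----------
Electronics | 1403.24   
Kitchen     | 1315.8    
Sports      | 1461.11   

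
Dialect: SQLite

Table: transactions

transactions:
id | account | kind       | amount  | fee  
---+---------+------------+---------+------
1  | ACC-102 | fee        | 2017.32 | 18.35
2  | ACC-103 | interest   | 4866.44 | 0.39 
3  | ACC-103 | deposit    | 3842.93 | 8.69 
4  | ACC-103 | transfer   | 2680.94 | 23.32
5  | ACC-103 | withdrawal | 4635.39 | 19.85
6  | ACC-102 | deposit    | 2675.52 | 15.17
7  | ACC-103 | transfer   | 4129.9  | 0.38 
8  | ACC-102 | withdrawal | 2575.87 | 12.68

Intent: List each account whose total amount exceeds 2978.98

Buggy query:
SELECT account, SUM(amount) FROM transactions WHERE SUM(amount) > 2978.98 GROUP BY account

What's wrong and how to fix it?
Bug: Aggregate functions cannot appear in a WHERE clause

Fix: Use HAVING (which filters groups after aggregation) instead of WHERE

Corrected query:
SELECT account, SUM(amount) FROM transactions GROUP BY account HAVING SUM(amount) > 2978.98

Result:
account | SUM(amount)
--------+------------
ACC-102 | 7268.71    
ACC-103 | 20155.6    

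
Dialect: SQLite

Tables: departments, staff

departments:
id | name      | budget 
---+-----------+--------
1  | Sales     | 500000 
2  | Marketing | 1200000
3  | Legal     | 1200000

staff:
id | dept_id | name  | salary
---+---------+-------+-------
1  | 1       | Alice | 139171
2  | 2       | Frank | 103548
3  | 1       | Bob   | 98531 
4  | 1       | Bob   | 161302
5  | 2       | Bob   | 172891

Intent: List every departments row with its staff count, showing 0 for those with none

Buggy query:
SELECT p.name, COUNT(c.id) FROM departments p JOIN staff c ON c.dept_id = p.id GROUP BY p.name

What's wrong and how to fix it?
Bug: INNER JOIN drops departments rows that have no matching staff rows

Fix: Switch to LEFT JOIN to retain unmatched parent rows

Corrected query:
SELECT p.name, COUNT(c.id) FROM departments p LEFT JOIN staff c ON c.dept_id = p.id GROUP BY p.name

Result:
name      | COUNT(c.id)
----------+------------
Legal     | 0          
Marketing | 2          
Sales     | 3          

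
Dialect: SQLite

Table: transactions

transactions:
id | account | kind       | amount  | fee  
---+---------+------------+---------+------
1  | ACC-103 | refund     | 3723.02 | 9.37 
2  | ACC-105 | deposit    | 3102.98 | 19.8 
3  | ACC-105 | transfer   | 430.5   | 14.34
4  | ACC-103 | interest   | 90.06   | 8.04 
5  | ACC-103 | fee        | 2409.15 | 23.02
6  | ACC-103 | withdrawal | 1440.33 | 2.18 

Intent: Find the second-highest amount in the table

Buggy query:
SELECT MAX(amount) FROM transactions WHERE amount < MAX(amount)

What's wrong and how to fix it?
Bug: MAX(amount) on the right of the comparison is an aggregate-in-WHERE error

Fix: Compute the overall MAX in a subquery, then take MAX of rows below it

Corrected query:
SELECT MAX(amount) FROM transactions WHERE amount < (SELECT MAX(amount) FROM transactions)

Result:
MAX(amount)
-----------
3102.98    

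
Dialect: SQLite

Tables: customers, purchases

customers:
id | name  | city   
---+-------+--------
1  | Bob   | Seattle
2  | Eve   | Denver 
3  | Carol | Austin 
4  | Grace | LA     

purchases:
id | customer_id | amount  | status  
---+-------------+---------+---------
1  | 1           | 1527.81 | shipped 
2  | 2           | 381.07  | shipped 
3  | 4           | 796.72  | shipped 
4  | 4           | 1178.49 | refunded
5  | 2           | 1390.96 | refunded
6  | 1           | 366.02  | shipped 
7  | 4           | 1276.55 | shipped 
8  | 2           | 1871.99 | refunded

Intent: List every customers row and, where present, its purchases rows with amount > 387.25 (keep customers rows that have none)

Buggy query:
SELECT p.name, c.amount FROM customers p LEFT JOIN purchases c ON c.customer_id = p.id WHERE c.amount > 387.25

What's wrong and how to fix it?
Bug: A WHERE condition on the right-hand table after LEFT JOIN drops unmatched parents

Fix: Move the right-table condition into the ON clause so unmatched parents are kept

Corrected query:
SELECT p.name, c.amount FROM customers p LEFT JOIN purchases c ON c.customer_id = p.id AND c.amount > 387.25

Result:
name  | amount 
------+--------
Bob   | 1527.81
Eve   | 1390.96
Eve   | 1871.99
Carol | NULL   
Grace | 796.72 
Grace | 1178.49
Grace | 1276.55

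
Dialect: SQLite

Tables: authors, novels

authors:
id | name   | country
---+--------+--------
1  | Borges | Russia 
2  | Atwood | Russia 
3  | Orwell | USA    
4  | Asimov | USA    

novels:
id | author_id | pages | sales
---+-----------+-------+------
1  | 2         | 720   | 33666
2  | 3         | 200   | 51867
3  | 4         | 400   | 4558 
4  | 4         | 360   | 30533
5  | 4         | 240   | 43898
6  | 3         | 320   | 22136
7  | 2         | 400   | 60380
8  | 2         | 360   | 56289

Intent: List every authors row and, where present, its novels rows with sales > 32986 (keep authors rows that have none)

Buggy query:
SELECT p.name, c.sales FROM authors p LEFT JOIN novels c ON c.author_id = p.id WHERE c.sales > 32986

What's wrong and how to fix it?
Bug: Filtering c.sales in WHERE discards the NULL rows produced by LEFT JOIN, turning it into an inner join

Fix: Move the right-table condition into the ON clause so unmatched parents are kept

Corrected query:
SELECT p.name, c.sales FROM authors p LEFT JOIN novels c ON c.author_id = p.id AND c.sales > 32986

Result:
name   | sales
-------+------
Borges | NULL 
Atwood | 33666
Atwood | 56289
Atwood | 60380
Orwell | 51867
Asimov | 43898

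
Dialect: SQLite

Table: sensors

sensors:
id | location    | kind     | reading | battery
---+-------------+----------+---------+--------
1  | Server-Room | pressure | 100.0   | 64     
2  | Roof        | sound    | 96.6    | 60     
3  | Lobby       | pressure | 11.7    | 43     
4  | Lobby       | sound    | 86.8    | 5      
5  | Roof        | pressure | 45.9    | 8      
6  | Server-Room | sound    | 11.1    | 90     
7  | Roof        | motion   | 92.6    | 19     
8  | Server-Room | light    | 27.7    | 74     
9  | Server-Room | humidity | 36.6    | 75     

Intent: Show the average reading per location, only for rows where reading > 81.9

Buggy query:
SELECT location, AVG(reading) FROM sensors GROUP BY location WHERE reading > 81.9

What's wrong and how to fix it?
Bug: Row-level WHERE must come before GROUP BY in the clause order

Fix: Move the WHERE clause before GROUP BY

Corrected query:
SELECT location, AVG(reading) FROM sensors WHERE reading > 81.9 GROUP BY location

Result:
location    | AVG(reading)
------------+-------------
Lobby       | 86.8        
Roof        | 94.6        
Server-Room | 100         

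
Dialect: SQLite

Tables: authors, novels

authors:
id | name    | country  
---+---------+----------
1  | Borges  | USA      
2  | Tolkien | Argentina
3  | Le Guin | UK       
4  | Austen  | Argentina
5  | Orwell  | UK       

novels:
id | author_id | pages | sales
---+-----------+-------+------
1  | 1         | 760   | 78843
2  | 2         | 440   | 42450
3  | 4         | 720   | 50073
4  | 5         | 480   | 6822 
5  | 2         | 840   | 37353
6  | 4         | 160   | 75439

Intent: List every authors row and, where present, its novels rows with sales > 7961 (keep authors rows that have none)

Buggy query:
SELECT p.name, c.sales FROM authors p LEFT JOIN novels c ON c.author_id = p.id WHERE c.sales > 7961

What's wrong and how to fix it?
Bug: A WHERE condition on the right-hand table after LEFT JOIN drops unmatched parents

Fix: Move the right-table condition into the ON clause so unmatched parents are kept

Corrected query:
SELECT p.name, c.sales FROM authors p LEFT JOIN novels c ON c.author_id = p.id AND c.sales > 7961

Result:
name    | sales
--------+------
Borges  | 78843
Tolkien | 37353
Tolkien | 42450
Le Guin | NULL 
Austen  | 50073
Austen  | 75439
Orwell  | NULL 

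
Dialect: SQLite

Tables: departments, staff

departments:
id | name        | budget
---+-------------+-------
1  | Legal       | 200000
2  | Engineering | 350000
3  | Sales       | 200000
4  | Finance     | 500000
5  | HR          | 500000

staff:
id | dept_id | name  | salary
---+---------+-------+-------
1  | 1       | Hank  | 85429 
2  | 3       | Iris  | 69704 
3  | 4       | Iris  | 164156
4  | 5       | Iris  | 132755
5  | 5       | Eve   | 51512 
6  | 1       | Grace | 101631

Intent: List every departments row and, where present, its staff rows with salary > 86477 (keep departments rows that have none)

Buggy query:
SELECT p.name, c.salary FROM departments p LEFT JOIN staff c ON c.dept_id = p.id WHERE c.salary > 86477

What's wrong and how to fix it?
Bug: A WHERE condition on the right-hand table after LEFT JOIN drops unmatched parents

Fix: Move the right-table condition into the ON clause so unmatched parents are kept

Corrected query:
SELECT p.name, c.salary FROM departments p LEFT JOIN staff c ON c.dept_id = p.id AND c.salary > 86477

Result:
name        | salary
------------+-------
Legal       | 101631
Engineering | NULL  
Sales       | NULL  
Finance     | 164156
HR          | 132755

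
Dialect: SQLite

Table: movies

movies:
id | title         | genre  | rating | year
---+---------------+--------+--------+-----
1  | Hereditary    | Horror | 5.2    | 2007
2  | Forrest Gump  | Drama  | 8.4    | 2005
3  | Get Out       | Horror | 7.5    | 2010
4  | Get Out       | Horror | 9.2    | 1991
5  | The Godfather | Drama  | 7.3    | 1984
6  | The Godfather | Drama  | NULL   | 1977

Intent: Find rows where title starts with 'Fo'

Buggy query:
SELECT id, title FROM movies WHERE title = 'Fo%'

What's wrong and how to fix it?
Bug: Wildcards only work with LIKE; '=' treats '%' as a literal character

Fix: Replace '=' with LIKE so 'Fo%' is treated as a pattern

Corrected query:
SELECT id, title FROM movies WHERE title LIKE 'Fo%'

Result:
id | title       
---+-------------
2  | Forrest Gump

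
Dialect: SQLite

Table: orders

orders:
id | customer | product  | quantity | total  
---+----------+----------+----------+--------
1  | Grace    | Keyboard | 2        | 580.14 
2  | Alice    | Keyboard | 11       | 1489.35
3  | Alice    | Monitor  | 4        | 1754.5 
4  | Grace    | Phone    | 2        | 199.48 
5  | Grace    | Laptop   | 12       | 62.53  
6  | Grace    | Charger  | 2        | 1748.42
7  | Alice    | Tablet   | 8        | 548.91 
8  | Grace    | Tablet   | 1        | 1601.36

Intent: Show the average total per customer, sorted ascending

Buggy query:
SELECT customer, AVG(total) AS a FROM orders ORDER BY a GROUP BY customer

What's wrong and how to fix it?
Bug: ORDER BY appears before GROUP BY; SQL clause order requires GROUP BY first

Fix: Reorder: SELECT … FROM … GROUP BY … ORDER BY …

Corrected query:
SELECT customer, AVG(total) AS a FROM orders GROUP BY customer ORDER BY a

Result:
customer | a          
---------+------------
Grace    | 838.386    
Alice    | 1264.253333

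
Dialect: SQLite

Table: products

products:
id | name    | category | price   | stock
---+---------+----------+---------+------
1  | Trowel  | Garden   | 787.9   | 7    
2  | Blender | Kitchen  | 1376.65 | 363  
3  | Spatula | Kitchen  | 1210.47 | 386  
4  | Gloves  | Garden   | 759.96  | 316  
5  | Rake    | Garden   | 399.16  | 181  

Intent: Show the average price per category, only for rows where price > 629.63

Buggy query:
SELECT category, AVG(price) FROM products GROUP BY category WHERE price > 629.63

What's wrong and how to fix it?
Bug: Row-level WHERE must come before GROUP BY in the clause order

Fix: Move the WHERE clause before GROUP BY

Corrected query:
SELECT category, AVG(price) FROM products WHERE price > 629.63 GROUP BY category

Result:
category | AVG(price)
---------+-----------
Garden   | 773.93    
Kitchen  | 1293.56   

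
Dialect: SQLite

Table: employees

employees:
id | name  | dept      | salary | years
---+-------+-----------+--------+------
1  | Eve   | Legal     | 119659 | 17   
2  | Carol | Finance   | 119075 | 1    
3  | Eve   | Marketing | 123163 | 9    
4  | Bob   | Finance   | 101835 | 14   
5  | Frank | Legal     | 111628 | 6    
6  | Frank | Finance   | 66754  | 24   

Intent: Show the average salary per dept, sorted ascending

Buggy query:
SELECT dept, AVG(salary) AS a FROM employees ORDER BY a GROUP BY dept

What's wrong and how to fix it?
Bug: ORDER BY appears before GROUP BY; SQL clause order requires GROUP BY first

Fix: Reorder: SELECT … FROM … GROUP BY … ORDER BY …

Corrected query:
SELECT dept, AVG(salary) AS a FROM employees GROUP BY dept ORDER BY a

Result:
dept      | a       
----------+---------
Finance   | 95888   
Legal     | 115643.5
Marketing | 123163  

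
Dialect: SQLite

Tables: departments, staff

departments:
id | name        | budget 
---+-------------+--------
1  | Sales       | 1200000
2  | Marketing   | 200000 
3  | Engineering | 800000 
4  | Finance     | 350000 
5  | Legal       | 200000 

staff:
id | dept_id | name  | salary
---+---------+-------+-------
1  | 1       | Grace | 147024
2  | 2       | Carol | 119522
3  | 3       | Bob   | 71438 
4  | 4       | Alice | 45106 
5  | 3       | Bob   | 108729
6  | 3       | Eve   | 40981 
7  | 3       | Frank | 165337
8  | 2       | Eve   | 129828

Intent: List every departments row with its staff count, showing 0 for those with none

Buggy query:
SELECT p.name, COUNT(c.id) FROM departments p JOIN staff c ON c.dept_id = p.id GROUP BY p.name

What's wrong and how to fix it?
Bug: INNER JOIN drops departments rows that have no matching staff rows

Fix: Switch to LEFT JOIN to retain unmatched parent rows

Corrected query:
SELECT p.name, COUNT(c.id) FROM departments p LEFT JOIN staff c ON c.dept_id = p.id GROUP BY p.name

Result:
name        | COUNT(c.id)
------------+------------
Engineering | 4          
Finance     | 1          
Legal       | 0          
Marketing   | 2          
Sales       | 1          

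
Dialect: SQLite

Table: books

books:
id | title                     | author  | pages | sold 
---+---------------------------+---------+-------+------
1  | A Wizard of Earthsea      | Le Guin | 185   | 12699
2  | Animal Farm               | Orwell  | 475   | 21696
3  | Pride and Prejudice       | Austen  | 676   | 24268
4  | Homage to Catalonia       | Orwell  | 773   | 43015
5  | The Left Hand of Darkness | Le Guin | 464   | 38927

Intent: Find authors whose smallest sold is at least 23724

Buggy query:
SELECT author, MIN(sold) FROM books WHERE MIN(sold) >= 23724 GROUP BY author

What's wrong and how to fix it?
Bug: MIN() in WHERE is a misuse of aggregate

Fix: Use HAVING for the per-group MIN condition

Corrected query:
SELECT author, MIN(sold) FROM books GROUP BY author HAVING MIN(sold) >= 23724

Result:
author | MIN(sold)
-------+----------
Austen | 24268    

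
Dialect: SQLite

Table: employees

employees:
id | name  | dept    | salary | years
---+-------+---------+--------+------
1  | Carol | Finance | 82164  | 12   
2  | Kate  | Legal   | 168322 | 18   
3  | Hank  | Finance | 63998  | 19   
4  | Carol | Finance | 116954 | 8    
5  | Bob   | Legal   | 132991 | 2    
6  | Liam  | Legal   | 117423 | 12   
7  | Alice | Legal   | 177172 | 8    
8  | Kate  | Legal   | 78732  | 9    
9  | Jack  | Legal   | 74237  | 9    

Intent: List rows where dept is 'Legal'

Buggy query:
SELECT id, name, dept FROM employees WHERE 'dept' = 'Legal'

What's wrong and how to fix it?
Bug: Single quotes denote string literals in SQL; the column name is being compared as a constant string

Fix: Remove the quotes around the column name (or use double quotes for an identifier)

Corrected query:
SELECT id, name, dept FROM employees WHERE dept = 'Legal'

Result:
id | name  | dept 
---+-------+------
2  | Kate  | Legal
5  | Bob   | Legal
6  | Liam  | Legal
7  | Alice | Legal
8  | Kate  | Legal
9  | Jack  | Legal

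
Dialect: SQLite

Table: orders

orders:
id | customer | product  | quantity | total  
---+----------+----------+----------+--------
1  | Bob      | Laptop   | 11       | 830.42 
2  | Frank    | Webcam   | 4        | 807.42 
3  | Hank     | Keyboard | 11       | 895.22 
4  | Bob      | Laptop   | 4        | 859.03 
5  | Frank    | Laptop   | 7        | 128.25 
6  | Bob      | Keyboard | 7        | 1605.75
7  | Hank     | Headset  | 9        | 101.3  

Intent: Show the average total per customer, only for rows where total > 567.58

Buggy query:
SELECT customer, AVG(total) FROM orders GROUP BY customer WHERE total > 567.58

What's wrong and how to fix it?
Bug: Row-level WHERE must come before GROUP BY in the clause order

Fix: Move the WHERE clause before GROUP BY

Corrected query:
SELECT customer, AVG(total) FROM orders WHERE total > 567.58 GROUP BY customer

Result:
customer | AVG(total)
---------+-----------
Bob      | 1098.4    
Frank    | 807.42    
Hank     | 895.22    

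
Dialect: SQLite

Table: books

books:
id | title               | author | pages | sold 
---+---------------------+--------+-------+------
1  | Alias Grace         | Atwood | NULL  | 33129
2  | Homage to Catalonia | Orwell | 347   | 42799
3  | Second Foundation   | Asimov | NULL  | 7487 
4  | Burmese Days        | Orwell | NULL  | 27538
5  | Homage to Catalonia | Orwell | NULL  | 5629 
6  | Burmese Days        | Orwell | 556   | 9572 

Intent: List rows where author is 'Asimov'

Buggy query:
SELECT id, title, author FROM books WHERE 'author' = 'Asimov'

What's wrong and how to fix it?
Bug: Single quotes denote string literals in SQL; the column name is being compared as a constant string

Fix: Reference the column as author without single quotes

Corrected query:
SELECT id, title, author FROM books WHERE author = 'Asimov'

Result:
id | title             | author
---+-------------------+-------
3  | Second Foundation | Asimov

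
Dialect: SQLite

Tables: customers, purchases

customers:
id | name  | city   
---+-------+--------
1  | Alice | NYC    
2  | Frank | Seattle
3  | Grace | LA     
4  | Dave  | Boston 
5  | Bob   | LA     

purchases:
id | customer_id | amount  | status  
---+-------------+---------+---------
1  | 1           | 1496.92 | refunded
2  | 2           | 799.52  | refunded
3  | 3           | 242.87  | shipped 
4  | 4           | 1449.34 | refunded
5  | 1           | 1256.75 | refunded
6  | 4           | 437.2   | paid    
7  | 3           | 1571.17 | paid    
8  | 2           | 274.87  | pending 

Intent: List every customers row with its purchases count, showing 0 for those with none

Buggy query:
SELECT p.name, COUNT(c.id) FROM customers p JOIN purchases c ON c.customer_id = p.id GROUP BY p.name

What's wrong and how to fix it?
Bug: INNER JOIN drops customers rows that have no matching purchases rows

Fix: Use LEFT JOIN so parents without children still appear (COUNT(c.id) gives 0)

Corrected query:
SELECT p.name, COUNT(c.id) FROM customers p LEFT JOIN purchases c ON c.customer_id = p.id GROUP BY p.name

Result:
name  | COUNT(c.id)
------+------------
Alice | 2          
Bob   | 0          
Dave  | 2          
Frank | 2          
Grace | 2          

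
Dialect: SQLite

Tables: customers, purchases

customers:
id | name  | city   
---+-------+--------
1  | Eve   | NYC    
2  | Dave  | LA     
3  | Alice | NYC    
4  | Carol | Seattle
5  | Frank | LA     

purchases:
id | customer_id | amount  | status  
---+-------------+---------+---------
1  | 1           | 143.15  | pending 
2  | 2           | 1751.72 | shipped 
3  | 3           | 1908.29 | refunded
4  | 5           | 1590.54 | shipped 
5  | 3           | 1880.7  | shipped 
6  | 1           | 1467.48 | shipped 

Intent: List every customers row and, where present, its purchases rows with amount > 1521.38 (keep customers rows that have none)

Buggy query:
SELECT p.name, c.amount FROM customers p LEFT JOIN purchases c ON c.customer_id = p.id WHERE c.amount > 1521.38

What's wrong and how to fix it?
Bug: Filtering c.amount in WHERE discards the NULL rows produced by LEFT JOIN, turning it into an inner join

Fix: Put 'c.amount > 1521.38' in the JOIN's ON clause instead of WHERE

Corrected query:
SELECT p.name, c.amount FROM customers p LEFT JOIN purchases c ON c.customer_id = p.id AND c.amount > 1521.38

Result:
name  | amount 
------+--------
Eve   | NULL   
Dave  | 1751.72
Alice | 1880.7 
Alice | 1908.29
Carol | NULL   
Frank | 1590.54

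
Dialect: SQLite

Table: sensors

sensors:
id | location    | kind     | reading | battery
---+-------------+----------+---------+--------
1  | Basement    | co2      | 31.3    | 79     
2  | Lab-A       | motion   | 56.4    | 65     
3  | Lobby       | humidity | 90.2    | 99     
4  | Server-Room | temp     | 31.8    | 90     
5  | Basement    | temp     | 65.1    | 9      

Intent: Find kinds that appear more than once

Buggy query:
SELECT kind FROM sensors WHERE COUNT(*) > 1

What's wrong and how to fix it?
Bug: WHERE can't reference COUNT(*); aggregates are computed after WHERE

Fix: GROUP BY kind, then filter groups with HAVING COUNT(*) > 1

Corrected query:
SELECT kind FROM sensors GROUP BY kind HAVING COUNT(*) > 1

Result:
kind
----
temp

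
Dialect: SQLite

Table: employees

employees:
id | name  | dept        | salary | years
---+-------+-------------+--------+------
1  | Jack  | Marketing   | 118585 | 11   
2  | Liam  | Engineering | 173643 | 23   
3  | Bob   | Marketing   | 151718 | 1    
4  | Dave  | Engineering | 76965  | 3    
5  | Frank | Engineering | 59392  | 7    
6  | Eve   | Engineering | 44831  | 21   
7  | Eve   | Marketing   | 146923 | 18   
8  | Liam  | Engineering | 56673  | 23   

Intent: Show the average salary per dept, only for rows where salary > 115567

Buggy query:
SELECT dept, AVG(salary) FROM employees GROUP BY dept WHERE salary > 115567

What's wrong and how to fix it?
Bug: WHERE cannot follow GROUP BY

Fix: Place WHERE between FROM and GROUP BY

Corrected query:
SELECT dept, AVG(salary) FROM employees WHERE salary > 115567 GROUP BY dept

Result:
dept        | AVG(salary)  
------------+--------------
Engineering | 173643       
Marketing   | 139075.333333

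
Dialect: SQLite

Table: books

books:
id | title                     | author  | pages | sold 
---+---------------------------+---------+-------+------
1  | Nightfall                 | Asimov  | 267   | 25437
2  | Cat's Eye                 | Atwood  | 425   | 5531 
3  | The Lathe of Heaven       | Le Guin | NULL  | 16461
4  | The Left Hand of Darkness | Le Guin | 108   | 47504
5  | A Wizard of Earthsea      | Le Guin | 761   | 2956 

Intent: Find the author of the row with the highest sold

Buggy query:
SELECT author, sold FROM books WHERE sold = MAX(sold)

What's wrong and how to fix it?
Bug: WHERE is evaluated per row; an aggregate over the whole table isn't defined there

Fix: Use a subquery: WHERE sold = (SELECT MAX(sold) FROM books)

Corrected query:
SELECT author, sold FROM books WHERE sold = (SELECT MAX(sold) FROM books)

Result:
author  | sold 
--------+------
Le Guin | 47504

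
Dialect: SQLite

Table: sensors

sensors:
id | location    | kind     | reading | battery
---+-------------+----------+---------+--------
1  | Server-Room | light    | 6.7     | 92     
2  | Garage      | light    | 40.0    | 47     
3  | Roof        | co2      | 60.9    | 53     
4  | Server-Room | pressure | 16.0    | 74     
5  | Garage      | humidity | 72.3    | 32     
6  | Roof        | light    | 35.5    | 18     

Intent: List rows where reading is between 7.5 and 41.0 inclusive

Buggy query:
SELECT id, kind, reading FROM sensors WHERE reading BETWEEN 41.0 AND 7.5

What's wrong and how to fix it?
Bug: BETWEEN expects the lower bound first; with 41.0 AND 7.5 the range is empty

Fix: Swap the bounds so the smaller value comes first

Corrected query:
SELECT id, kind, reading FROM sensors WHERE reading BETWEEN 7.5 AND 41.0

Result:
id | kind     | reading
---+----------+--------
2  | light    | 40     
4  | pressure | 16     
6  | light    | 35.5   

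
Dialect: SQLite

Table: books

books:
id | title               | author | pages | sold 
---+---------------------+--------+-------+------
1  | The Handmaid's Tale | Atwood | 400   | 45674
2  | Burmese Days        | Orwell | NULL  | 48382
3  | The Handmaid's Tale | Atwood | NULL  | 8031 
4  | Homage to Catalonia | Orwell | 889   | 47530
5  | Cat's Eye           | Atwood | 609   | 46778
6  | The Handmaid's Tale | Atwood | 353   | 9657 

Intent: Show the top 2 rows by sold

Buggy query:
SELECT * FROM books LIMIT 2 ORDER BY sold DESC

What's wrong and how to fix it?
Bug: LIMIT must come after ORDER BY

Fix: Sort with ORDER BY, then apply LIMIT

Corrected query:
SELECT * FROM books ORDER BY sold DESC LIMIT 2

Result:
id | title               | author | pages | sold 
---+---------------------+--------+-------+------
2  | Burmese Days        | Orwell | NULL  | 48382
4  | Homage to Catalonia | Orwell | 889   | 47530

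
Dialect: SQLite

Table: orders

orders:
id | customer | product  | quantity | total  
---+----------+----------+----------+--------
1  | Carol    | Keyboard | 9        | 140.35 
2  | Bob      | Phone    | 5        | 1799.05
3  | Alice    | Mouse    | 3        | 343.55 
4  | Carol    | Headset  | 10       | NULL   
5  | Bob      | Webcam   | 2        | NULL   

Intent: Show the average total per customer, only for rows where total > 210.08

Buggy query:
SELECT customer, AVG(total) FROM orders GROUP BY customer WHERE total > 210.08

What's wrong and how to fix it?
Bug: WHERE cannot follow GROUP BY

Fix: Move the WHERE clause before GROUP BY

Corrected query:
SELECT customer, AVG(total) FROM orders WHERE total > 210.08 GROUP BY customer

Result:
customer | AVG(total)
---------+-----------
Alice    | 343.55    
Bob      | 1799.05   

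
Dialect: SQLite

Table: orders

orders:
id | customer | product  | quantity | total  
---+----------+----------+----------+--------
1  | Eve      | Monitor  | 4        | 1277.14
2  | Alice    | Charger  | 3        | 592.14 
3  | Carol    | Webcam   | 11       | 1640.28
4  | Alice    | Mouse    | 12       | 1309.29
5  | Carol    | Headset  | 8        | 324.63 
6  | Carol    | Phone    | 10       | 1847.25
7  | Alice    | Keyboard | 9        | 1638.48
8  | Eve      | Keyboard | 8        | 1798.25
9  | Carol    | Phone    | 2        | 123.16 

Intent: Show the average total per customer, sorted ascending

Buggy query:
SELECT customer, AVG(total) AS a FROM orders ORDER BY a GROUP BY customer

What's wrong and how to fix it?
Bug: ORDER BY appears before GROUP BY; SQL clause order requires GROUP BY first

Fix: Reorder: SELECT … FROM … GROUP BY … ORDER BY …

Corrected query:
SELECT customer, AVG(total) AS a FROM orders GROUP BY customer ORDER BY a

Result:
customer | a       
---------+---------
Carol    | 983.83  
Alice    | 1179.97 
Eve      | 1537.695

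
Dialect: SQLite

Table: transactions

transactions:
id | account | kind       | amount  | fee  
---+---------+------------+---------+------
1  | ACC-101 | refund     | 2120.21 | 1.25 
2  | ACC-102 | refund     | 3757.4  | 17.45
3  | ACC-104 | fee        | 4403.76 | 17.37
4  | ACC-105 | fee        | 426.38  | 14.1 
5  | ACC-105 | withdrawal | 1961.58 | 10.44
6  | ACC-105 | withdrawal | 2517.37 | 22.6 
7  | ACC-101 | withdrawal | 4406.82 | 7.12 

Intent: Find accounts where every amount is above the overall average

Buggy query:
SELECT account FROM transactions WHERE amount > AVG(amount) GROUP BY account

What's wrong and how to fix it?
Bug: AVG() is an aggregate; it can't sit directly in WHERE

Fix: Compute the overall average in a scalar subquery and compare each group's MIN against it in HAVING

Corrected query:
SELECT account FROM transactions GROUP BY account HAVING MIN(amount) > (SELECT AVG(amount) FROM transactions)

Result:
account
-------
ACC-102
ACC-104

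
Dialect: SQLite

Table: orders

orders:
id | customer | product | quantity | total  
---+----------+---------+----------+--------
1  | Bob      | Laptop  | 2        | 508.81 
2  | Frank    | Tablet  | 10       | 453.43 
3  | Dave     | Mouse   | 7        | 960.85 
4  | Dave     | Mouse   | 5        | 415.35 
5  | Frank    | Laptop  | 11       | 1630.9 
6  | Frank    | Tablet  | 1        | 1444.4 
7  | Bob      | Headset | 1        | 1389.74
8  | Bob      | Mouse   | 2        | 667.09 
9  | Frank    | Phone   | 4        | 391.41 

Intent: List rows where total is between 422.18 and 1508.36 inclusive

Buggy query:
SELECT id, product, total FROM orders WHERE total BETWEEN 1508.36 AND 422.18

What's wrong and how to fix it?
Bug: BETWEEN expects the lower bound first; with 1508.36 AND 422.18 the range is empty

Fix: Write BETWEEN 422.18 AND 1508.36

Corrected query:
SELECT id, product, total FROM orders WHERE total BETWEEN 422.18 AND 1508.36

Result:
id | product | total  
---+---------+--------
1  | Laptop  | 508.81 
2  | Tablet  | 453.43 
3  | Mouse   | 960.85 
6  | Tablet  | 1444.4 
7  | Headset | 1389.74
8  | Mouse   | 667.09 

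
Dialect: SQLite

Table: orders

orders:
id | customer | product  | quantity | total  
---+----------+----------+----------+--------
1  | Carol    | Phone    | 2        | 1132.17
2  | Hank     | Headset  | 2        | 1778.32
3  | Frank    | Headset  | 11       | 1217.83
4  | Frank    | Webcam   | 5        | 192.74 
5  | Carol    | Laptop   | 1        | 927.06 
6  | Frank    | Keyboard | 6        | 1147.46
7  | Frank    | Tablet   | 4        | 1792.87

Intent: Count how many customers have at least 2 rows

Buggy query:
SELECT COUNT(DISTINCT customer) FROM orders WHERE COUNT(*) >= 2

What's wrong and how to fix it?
Bug: COUNT(*) cannot appear in WHERE; the per-group count doesn't exist yet

Fix: Group first with HAVING COUNT(*) >= 2, then COUNT the resulting groups

Corrected query:
SELECT COUNT(*) FROM (SELECT customer FROM orders GROUP BY customer HAVING COUNT(*) >= 2)

Result:
COUNT(*)
--------
2       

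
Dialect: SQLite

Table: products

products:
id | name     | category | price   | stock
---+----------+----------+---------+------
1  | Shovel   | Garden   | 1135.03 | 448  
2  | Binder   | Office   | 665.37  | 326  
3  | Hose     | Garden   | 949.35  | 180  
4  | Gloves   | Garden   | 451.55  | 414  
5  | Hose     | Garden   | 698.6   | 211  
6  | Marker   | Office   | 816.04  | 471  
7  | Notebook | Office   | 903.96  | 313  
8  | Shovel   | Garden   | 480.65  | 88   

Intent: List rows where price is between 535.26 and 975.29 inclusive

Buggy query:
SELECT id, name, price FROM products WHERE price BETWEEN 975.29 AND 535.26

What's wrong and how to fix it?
Bug: The bounds are reversed; BETWEEN a AND b requires a <= b to match anything

Fix: Swap the bounds so the smaller value comes first

Corrected query:
SELECT id, name, price FROM products WHERE price BETWEEN 535.26 AND 975.29

Result:
id | name     | price 
---+----------+-------
2  | Binder   | 665.37
3  | Hose     | 949.35
5  | Hose     | 698.6 
6  | Marker   | 816.04
7  | Notebook | 903.96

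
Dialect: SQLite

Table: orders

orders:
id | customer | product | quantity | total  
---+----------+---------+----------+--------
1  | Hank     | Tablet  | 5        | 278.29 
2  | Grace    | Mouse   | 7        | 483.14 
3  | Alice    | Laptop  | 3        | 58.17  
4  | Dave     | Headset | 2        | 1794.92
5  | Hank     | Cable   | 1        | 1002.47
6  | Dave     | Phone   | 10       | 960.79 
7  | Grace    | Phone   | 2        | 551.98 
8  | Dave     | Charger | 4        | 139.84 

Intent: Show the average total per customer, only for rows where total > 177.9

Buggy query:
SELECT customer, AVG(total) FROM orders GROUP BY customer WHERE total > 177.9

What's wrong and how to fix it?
Bug: WHERE cannot follow GROUP BY

Fix: Place WHERE between FROM and GROUP BY

Corrected query:
SELECT customer, AVG(total) FROM orders WHERE total > 177.9 GROUP BY customer

Result:
customer | AVG(total)
---------+-----------
Dave     | 1377.855  
Grace    | 517.56    
Hank     | 640.38    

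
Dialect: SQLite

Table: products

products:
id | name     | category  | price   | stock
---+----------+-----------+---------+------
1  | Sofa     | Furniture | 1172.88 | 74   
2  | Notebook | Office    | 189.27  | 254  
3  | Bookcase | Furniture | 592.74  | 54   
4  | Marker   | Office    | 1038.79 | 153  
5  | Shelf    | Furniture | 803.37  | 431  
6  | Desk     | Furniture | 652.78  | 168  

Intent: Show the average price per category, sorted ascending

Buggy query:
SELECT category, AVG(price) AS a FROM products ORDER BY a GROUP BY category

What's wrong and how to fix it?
Bug: GROUP BY must precede ORDER BY

Fix: Move ORDER BY to the end, after GROUP BY

Corrected query:
SELECT category, AVG(price) AS a FROM products GROUP BY category ORDER BY a

Result:
category  | a       
----------+---------
Office    | 614.03  
Furniture | 805.4425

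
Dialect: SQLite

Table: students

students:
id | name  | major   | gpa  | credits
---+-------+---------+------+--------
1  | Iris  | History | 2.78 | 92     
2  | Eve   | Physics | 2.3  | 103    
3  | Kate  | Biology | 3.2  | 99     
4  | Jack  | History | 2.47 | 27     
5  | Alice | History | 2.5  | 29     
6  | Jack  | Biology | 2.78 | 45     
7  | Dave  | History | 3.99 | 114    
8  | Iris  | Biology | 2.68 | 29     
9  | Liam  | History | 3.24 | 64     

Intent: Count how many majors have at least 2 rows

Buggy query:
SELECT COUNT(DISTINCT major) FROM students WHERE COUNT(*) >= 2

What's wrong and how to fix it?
Bug: COUNT(*) cannot appear in WHERE; the per-group count doesn't exist yet

Fix: Group first with HAVING COUNT(*) >= 2, then COUNT the resulting groups

Corrected query:
SELECT COUNT(*) FROM (SELECT major FROM students GROUP BY major HAVING COUNT(*) >= 2)

Result:
COUNT(*)
--------
2       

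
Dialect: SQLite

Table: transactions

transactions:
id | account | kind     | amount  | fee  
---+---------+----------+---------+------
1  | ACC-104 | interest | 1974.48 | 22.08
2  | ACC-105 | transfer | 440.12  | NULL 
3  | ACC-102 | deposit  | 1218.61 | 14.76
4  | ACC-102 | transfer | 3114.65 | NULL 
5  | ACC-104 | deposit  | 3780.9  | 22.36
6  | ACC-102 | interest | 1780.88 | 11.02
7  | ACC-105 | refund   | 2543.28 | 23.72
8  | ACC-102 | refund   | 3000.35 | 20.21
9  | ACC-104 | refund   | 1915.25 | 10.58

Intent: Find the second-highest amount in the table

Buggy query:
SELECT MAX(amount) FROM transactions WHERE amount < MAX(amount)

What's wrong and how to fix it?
Bug: The inner MAX is an aggregate inside WHERE, which is not allowed

Fix: Compute the overall MAX in a subquery, then take MAX of rows below it

Corrected query:
SELECT MAX(amount) FROM transactions WHERE amount < (SELECT MAX(amount) FROM transactions)

Result:
MAX(amount)
-----------
3114.65    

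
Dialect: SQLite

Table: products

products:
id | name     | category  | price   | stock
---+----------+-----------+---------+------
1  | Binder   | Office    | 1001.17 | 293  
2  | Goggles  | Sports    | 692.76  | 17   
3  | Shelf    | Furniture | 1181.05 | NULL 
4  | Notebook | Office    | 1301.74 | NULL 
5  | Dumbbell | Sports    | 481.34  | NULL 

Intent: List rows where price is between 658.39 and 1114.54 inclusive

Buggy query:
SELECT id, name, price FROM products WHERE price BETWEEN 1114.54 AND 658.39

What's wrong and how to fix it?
Bug: BETWEEN expects the lower bound first; with 1114.54 AND 658.39 the range is empty

Fix: Swap the bounds so the smaller value comes first

Corrected query:
SELECT id, name, price FROM products WHERE price BETWEEN 658.39 AND 1114.54

Result:
id | name    | price  
---+---------+--------
1  | Binder  | 1001.17
2  | Goggles | 692.76 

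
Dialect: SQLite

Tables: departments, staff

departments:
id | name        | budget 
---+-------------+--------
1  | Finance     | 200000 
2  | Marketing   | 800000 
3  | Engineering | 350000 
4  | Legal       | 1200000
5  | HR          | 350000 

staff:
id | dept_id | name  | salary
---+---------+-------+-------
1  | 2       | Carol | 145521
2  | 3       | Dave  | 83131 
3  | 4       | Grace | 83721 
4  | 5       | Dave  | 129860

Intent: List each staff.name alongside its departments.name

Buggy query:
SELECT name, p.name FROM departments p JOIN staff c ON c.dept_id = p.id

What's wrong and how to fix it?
Bug: Both tables have a 'name' column; the unqualified reference is ambiguous

Fix: Qualify the column with its table alias (c.name)

Corrected query:
SELECT c.name, p.name FROM departments p JOIN staff c ON c.dept_id = p.id

Result:
name  | name       
------+------------
Carol | Marketing  
Dave  | Engineering
Grace | Legal      
Dave  | HR         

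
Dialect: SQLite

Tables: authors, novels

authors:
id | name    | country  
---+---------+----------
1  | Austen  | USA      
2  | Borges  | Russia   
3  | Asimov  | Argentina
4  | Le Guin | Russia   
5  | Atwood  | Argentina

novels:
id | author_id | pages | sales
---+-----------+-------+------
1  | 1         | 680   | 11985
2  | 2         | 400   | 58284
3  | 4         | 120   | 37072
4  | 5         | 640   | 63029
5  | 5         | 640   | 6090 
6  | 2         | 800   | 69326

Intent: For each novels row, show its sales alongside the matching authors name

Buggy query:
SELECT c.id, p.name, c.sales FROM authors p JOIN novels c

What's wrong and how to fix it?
Bug: Missing join condition: each novels row is matched to all authors rows instead of just its own

Fix: Specify the join condition linking the foreign key to the parent id

Corrected query:
SELECT c.id, p.name, c.sales FROM authors p JOIN novels c ON c.author_id = p.id

Result:
id | name    | sales
---+---------+------
1  | Austen  | 11985
2  | Borges  | 58284
3  | Le Guin | 37072
4  | Atwood  | 63029
5  | Atwood  | 6090 
6  | Borges  | 69326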